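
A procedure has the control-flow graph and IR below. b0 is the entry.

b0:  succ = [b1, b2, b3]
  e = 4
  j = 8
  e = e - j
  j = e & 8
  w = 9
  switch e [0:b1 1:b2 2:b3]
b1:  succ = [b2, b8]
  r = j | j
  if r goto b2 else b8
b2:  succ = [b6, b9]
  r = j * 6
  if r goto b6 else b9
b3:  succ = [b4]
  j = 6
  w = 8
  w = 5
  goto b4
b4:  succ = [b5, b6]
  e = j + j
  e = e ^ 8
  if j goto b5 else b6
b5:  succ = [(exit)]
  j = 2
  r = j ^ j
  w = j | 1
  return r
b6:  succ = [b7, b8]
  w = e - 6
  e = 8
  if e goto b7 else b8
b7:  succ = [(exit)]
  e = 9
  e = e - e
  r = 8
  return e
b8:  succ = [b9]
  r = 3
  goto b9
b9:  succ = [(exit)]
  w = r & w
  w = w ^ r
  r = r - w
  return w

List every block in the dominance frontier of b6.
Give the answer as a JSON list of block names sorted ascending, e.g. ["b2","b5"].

Answer: ["b8"]

Analysis:
idom tree: b1←b0 b2←b0 b3←b0 b4←b3 b5←b4 b6←b0 b7←b6 b8←b0 b9←b0
Dom at joins:
  b2: preds {b0,b1}: {b0} ∩ {b0,b1} = {b0}; idom=b0
  b6: preds {b2,b4}: {b0,b2} ∩ {b0,b3,b4} = {b0}; idom=b0
  b8: preds {b1,b6}: {b0,b1} ∩ {b0,b6} = {b0}; idom=b0
  b9: preds {b2,b8}: {b0,b2} ∩ {b0,b8} = {b0}; idom=b0

DF derivation:
  b2←b0: walk · to b0
  b2←b1: walk b1 to b0
  b6←b2: walk b2 to b0
  b6←b4: walk b4→b3 to b0
  b8←b1: walk b1 to b0
  b8←b6: walk b6 to b0
  b9←b2: walk b2 to b0
  b9←b8: walk b8 to b0
  DF(b0)=∅
  DF(b1)={b2,b8}
  DF(b2)={b6,b9}
  DF(b3)={b6}
  DF(b4)={b6}
  DF(b5)=∅
  DF(b6)={b8}
  DF(b7)=∅
  DF(b8)={b9}
  DF(b9)=∅

DF(b6) = ["b8"]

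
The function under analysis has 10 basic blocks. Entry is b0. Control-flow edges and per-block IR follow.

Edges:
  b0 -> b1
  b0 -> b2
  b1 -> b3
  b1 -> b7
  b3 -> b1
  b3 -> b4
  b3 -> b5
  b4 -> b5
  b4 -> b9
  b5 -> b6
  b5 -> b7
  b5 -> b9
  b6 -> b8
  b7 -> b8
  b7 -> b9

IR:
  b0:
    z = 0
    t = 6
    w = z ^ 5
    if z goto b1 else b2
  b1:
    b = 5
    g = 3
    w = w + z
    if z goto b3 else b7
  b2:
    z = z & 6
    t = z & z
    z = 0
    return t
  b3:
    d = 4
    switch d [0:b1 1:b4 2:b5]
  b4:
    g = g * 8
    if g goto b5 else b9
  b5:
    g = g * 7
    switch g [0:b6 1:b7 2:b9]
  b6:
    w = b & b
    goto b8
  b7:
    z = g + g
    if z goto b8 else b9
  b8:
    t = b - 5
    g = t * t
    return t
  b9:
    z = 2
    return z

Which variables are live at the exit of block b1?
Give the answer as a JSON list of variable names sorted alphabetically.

Block summaries:
  b0: def={t,w,z} ue=∅
  b1: def={b,g,w} ue={w,z}
  b2: def={t,z} ue={z}
  b3: def={d} ue=∅
  b4: def={g} ue={g}
  b5: def={g} ue={g}
  b6: def={w} ue={b}
  b7: def={z} ue={g}
  b8: def={g,t} ue={b}
  b9: def={z} ue=∅

Liveness:
  b0 li=∅ lo={w,z}
  b1 li={w,z} lo={b,g,w,z}
  b2 li={z} lo=∅
  b3 li={b,g,w,z} lo={b,g,w,z}
  b4 li={b,g} lo={b,g}
  b5 li={b,g} lo={b,g}
  b6 li={b} lo={b}
  b7 li={b,g} lo={b}
  b8 li={b} lo=∅
  b9 li=∅ lo=∅

live-out(b1) = ["b", "g", "w", "z"]

Answer: ["b", "g", "w", "z"]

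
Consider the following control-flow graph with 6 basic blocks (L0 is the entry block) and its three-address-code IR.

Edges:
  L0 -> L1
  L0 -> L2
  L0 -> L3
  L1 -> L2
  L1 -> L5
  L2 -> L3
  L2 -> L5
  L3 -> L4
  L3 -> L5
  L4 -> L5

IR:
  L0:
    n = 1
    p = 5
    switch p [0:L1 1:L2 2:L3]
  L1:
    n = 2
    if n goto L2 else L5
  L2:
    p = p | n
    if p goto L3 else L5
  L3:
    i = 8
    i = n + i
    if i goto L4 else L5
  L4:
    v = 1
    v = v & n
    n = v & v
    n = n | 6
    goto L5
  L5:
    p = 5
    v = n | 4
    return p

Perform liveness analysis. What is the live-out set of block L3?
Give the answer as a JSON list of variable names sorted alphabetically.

Per-block:
  L0: def={n,p} ue=∅
  L1: def={n} ue=∅
  L2: def={p} ue={n,p}
  L3: def={i} ue={n}
  L4: def={n,v} ue={n}
  L5: def={p,v} ue={n}

Liveness:
  L0 li=∅ lo={n,p}
  L1 li={p} lo={n,p}
  L2 li={n,p} lo={n}
  L3 li={n} lo={n}
  L4 li={n} lo={n}
  L5 li={n} lo=∅

live-out(L3) = ["n"]

Answer: ["n"]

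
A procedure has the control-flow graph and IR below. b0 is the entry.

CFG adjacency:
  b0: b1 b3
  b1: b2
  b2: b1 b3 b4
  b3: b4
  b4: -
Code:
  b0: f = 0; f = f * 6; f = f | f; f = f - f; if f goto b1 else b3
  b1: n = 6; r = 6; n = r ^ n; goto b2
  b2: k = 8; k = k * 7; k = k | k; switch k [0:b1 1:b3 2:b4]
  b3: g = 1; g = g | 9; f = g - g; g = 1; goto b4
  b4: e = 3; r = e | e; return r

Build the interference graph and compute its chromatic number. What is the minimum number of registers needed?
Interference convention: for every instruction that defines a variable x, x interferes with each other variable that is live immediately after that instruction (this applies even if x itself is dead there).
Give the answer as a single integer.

Answer: 2

Analysis:
def/use:
  b0: {f} / ∅
  b1: {n,r} / ∅
  b2: {k} / ∅
  b3: {f,g} / ∅
  b4: {e,r} / ∅

Liveness:
  b0: in=∅ out=∅
  b1: in=∅ out=∅
  b2: in=∅ out=∅
  b3: in=∅ out=∅
  b4: in=∅ out=∅

Interfere edges:
  e: ∅
  f: ∅
  g: ∅
  k: ∅
  n: {r}
  r: {n}

Colouring:
  lower bound: {n,r} mutually conflict ⇒ χ ≥ 2
  2-colouring: c0={e,f,g,k,n}  c1={r}
  χ = 2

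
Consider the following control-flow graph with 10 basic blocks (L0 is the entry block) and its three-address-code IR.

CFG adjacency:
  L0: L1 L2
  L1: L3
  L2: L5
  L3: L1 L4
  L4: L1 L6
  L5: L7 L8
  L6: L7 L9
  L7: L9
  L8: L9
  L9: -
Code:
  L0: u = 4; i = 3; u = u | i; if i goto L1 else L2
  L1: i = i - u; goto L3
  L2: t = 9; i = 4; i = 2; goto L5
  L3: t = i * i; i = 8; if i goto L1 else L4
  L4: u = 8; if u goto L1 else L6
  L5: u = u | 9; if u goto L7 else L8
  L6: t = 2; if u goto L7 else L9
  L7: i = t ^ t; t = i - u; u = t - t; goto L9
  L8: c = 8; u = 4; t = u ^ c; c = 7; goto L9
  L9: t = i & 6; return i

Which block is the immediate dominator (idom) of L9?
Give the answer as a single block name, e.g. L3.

Answer: L0

Working:
idom tree: L1←L0 L2←L0 L3←L1 L4←L3 L5←L2 L6←L4 L7←L0 L8←L5 L9←L0
Join-block Dom:
  L1: preds {L0,L3,L4}: {L0} ∩ {L0,L1,L3} ∩ {L0,L1,L3,L4} = {L0}; idom=L0
  L7: preds {L5,L6}: {L0,L2,L5} ∩ {L0,L1,L3,L4,L6} = {L0}; idom=L0
  L9: preds {L6,L7,L8}: {L0,L1,L3,L4,L6} ∩ {L0,L7} ∩ {L0,L2,L5,L8} = {L0}; idom=L0

idom(L9) = L0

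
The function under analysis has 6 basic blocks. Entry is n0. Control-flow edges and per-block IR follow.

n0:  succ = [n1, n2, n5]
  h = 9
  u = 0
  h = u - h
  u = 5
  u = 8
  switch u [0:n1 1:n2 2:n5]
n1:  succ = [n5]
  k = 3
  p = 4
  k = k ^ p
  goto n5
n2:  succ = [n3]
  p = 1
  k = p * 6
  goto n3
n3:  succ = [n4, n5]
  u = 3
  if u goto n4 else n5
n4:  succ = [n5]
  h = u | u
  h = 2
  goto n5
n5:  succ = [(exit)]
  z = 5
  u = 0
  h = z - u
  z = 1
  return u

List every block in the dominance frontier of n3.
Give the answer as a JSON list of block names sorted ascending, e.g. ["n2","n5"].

idom tree: n1←n0 n2←n0 n3←n2 n4←n3 n5←n0
Dom∩ at merges:
  n5: preds {n0,n1,n3,n4}: {n0} ∩ {n0,n1} ∩ {n0,n2,n3} ∩ {n0,n2,n3,n4} = {n0}; idom=n0

Frontier:
  join n5 pred n0: · stop@n0
  join n5 pred n1: n1 stop@n0
  join n5 pred n3: n3→n2 stop@n0
  join n5 pred n4: n4→n3→n2 stop@n0
  n0: DF=∅
  n1: DF={n5}
  n2: DF={n5}
  n3: DF={n5}
  n4: DF={n5}
  n5: DF=∅

DF(n3) = ["n5"]

Answer: ["n5"]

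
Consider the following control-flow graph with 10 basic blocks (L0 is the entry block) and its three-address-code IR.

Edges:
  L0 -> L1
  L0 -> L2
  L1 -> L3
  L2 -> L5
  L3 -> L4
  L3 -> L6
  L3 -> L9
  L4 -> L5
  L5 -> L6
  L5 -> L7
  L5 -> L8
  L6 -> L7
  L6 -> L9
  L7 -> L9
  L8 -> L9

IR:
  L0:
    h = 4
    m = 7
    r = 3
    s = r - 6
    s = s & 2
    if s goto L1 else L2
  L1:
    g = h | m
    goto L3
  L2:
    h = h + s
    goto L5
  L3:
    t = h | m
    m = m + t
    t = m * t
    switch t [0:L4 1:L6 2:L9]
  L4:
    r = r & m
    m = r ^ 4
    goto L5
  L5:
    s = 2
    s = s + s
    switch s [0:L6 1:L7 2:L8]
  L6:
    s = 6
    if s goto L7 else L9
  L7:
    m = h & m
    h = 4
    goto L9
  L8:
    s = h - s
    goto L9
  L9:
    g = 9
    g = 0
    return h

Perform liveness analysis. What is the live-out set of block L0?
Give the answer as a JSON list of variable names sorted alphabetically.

Per-block:
  L0 def {h,m,r,s} use ∅
  L1 def {g} use {h,m}
  L2 def {h} use {h,s}
  L3 def {m,t} use {h,m}
  L4 def {m,r} use {m,r}
  L5 def {s} use ∅
  L6 def {s} use ∅
  L7 def {h,m} use {h,m}
  L8 def {s} use {h,s}
  L9 def {g} use {h}

Backward fixpoint:
  L0: in=∅ out={h,m,r,s}
  L1: in={h,m,r} out={h,m,r}
  L2: in={h,m,s} out={h,m}
  L3: in={h,m,r} out={h,m,r}
  L4: in={h,m,r} out={h,m}
  L5: in={h,m} out={h,m,s}
  L6: in={h,m} out={h,m}
  L7: in={h,m} out={h}
  L8: in={h,s} out={h}
  L9: in={h} out=∅

live-out(L0) = ["h", "m", "r", "s"]

Answer: ["h", "m", "r", "s"]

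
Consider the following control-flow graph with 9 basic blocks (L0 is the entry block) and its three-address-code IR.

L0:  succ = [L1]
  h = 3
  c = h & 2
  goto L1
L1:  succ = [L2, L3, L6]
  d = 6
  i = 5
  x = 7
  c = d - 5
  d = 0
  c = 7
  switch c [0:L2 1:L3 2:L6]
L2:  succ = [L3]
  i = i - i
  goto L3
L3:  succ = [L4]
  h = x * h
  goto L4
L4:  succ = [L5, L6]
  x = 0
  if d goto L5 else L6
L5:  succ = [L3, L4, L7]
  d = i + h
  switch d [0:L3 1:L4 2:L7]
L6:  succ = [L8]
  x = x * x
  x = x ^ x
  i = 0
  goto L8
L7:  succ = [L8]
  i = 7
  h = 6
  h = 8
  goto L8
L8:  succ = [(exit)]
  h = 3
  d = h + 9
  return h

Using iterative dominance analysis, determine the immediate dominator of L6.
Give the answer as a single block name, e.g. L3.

idom tree: L1←L0 L2←L1 L3←L1 L4←L3 L5←L4 L6←L1 L7←L5 L8←L1
Dom at joins:
  L3: preds {L1,L2,L5}: {L0,L1} ∩ {L0,L1,L2} ∩ {L0,L1,L3,L4,L5} = {L0,L1}; idom=L1
  L4: preds {L3,L5}: {L0,L1,L3} ∩ {L0,L1,L3,L4,L5} = {L0,L1,L3}; idom=L3
  L6: preds {L1,L4}: {L0,L1} ∩ {L0,L1,L3,L4} = {L0,L1}; idom=L1
  L8: preds {L6,L7}: {L0,L1,L6} ∩ {L0,L1,L3,L4,L5,L7} = {L0,L1}; idom=L1

idom(L6) = L1

Answer: L1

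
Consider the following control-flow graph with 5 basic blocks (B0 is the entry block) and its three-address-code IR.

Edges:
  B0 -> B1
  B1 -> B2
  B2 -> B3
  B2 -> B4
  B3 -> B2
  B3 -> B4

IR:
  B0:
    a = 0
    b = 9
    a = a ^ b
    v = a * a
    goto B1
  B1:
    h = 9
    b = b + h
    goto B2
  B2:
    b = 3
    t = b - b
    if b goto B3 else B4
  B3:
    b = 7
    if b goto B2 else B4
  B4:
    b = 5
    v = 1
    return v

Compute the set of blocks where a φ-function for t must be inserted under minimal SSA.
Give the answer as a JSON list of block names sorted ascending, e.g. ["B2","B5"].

Answer: ["B2"]

Working:
idom tree: B1←B0 B2←B1 B3←B2 B4←B2
Dom∩ at merges:
  B2: preds {B1,B3}: {B0,B1} ∩ {B0,B1,B2,B3} = {B0,B1}; idom=B1
  B4: preds {B2,B3}: {B0,B1,B2} ∩ {B0,B1,B2,B3} = {B0,B1,B2}; idom=B2

DF walk-up:
  B2←B1: walk · to B1
  B2←B3: walk B3→B2 to B1
  B4←B2: walk · to B2
  B4←B3: walk B3 to B2
  B0 → ∅
  B1 → ∅
  B2 → {B2}
  B3 → {B2,B4}
  B4 → ∅

φ for t: defs {B2}
  DF⁺ = {B2}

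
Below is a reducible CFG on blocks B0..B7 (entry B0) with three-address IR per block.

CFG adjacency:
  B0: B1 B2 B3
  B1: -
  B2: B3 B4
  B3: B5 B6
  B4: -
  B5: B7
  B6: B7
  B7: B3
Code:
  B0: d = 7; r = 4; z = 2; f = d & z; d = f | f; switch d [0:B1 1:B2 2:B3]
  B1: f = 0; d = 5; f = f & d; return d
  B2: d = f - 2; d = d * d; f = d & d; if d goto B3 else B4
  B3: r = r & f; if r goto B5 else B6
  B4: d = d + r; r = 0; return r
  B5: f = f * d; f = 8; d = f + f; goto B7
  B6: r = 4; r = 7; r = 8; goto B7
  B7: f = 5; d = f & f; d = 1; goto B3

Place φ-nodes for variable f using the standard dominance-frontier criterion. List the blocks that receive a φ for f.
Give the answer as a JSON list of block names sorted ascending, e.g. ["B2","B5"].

idom tree: B1←B0 B2←B0 B3←B0 B4←B2 B5←B3 B6←B3 B7←B3
Join-block Dom:
  B3: preds {B0,B2,B7}: {B0} ∩ {B0,B2} ∩ {B0,B3,B7} = {B0}; idom=B0
  B7: preds {B5,B6}: {B0,B3,B5} ∩ {B0,B3,B6} = {B0,B3}; idom=B3

Frontier:
  B3←B0: walk · to B0
  B3←B2: walk B2 to B0
  B3←B7: walk B7→B3 to B0
  B7←B5: walk B5 to B3
  B7←B6: walk B6 to B3
  B0 → ∅
  B1 → ∅
  B2 → {B3}
  B3 → {B3}
  B4 → ∅
  B5 → {B7}
  B6 → {B7}
  B7 → {B3}

φ for f: defs {B0,B1,B2,B5,B7}
  DF⁺ = {B3,B7}

Answer: ["B3", "B7"]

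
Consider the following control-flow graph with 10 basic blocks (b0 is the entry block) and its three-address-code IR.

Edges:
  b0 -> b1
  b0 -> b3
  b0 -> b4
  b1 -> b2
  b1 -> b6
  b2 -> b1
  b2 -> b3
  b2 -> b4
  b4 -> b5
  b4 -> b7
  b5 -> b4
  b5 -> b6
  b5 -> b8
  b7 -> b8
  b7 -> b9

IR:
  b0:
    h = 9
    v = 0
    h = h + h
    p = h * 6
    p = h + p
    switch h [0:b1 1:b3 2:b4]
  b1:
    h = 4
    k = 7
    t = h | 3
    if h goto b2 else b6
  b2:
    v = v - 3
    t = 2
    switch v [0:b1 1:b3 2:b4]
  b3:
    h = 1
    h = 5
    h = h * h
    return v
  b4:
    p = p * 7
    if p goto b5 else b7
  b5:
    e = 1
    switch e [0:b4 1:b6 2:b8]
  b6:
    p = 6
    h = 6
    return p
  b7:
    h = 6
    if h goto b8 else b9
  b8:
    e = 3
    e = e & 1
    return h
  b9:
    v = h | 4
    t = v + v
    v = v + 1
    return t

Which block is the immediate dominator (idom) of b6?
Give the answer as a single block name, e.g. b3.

Answer: b0

Analysis:
idom tree: b1←b0 b2←b1 b3←b0 b4←b0 b5←b4 b6←b0 b7←b4 b8←b4 b9←b7
Dom∩ at merges:
  b1: preds {b0,b2}: {b0} ∩ {b0,b1,b2} = {b0}; idom=b0
  b3: preds {b0,b2}: {b0} ∩ {b0,b1,b2} = {b0}; idom=b0
  b4: preds {b0,b2,b5}: {b0} ∩ {b0,b1,b2} ∩ {b0,b4,b5} = {b0}; idom=b0
  b6: preds {b1,b5}: {b0,b1} ∩ {b0,b4,b5} = {b0}; idom=b0
  b8: preds {b5,b7}: {b0,b4,b5} ∩ {b0,b4,b7} = {b0,b4}; idom=b4

idom(b6) = b0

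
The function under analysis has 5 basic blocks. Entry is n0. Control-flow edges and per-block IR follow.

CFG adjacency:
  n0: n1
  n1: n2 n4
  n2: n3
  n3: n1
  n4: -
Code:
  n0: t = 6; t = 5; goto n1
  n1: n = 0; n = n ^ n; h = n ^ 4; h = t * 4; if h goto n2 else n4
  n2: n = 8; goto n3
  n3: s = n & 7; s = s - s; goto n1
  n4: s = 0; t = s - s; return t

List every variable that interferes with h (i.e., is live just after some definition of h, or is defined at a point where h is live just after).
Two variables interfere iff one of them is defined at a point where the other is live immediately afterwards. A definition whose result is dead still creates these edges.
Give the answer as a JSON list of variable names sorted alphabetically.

Answer: ["t"]

Analysis:
def/use:
  n0 def {t} use ∅
  n1 def {h,n} use {t}
  n2 def {n} use ∅
  n3 def {s} use {n}
  n4 def {s,t} use ∅

Backward fixpoint:
  live n0: ∅→{t}
  live n1: {t}→{t}
  live n2: {t}→{n,t}
  live n3: {n,t}→{t}
  live n4: ∅→∅

Conflict graph:
  h↔{t}
  n↔{t}
  s↔{t}
  t↔{h,n,s}

N(h) = ["t"]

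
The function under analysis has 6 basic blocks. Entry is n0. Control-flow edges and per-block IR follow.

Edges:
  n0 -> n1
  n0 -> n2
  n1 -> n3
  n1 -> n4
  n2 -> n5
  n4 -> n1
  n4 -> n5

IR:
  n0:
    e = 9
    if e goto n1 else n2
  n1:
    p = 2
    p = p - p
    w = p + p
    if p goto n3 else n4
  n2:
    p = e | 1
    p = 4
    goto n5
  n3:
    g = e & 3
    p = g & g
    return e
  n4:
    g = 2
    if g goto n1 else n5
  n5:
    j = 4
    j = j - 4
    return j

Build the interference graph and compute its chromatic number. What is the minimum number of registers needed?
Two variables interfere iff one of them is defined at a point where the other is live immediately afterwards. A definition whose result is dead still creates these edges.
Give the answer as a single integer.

Answer: 3

Working:
Per-block:
  n0 def {e} use ∅
  n1 def {p,w} use ∅
  n2 def {p} use {e}
  n3 def {g,p} use {e}
  n4 def {g} use ∅
  n5 def {j} use ∅

Liveness:
  live n0: ∅→{e}
  live n1: {e}→{e}
  live n2: {e}→∅
  live n3: {e}→∅
  live n4: {e}→{e}
  live n5: ∅→∅

Interfere edges:
  e↔{g,p,w}
  g↔{e}
  j↔∅
  p↔{e,w}
  w↔{e,p}

Colouring:
  lower bound: {e,p,w} mutually conflict ⇒ χ ≥ 3
  assign e→c0 g→c1 j→c0 p→c1 w→c2 — no edge inside a register ⇒ χ ≤ 3
  χ = 3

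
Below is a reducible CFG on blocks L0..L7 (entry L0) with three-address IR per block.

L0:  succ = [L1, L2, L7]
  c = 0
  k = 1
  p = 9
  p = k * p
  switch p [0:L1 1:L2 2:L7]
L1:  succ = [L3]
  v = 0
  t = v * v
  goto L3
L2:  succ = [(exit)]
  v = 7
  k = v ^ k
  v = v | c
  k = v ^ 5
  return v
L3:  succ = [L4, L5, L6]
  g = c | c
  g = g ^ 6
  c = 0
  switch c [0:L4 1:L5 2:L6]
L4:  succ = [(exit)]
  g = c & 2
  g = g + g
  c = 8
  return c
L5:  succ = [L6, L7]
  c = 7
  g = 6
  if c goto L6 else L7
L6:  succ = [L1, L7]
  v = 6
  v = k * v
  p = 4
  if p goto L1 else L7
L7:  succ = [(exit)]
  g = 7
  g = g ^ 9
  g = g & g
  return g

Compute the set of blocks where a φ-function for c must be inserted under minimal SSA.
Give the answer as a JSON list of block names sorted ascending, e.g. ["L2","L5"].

idom tree: L1←L0 L2←L0 L3←L1 L4←L3 L5←L3 L6←L3 L7←L0
Dom∩ at merges:
  L1: preds {L0,L6}: {L0} ∩ {L0,L1,L3,L6} = {L0}; idom=L0
  L6: preds {L3,L5}: {L0,L1,L3} ∩ {L0,L1,L3,L5} = {L0,L1,L3}; idom=L3
  L7: preds {L0,L5,L6}: {L0} ∩ {L0,L1,L3,L5} ∩ {L0,L1,L3,L6} = {L0}; idom=L0

DF derivation:
  L1←L0: walk · to L0
  L1←L6: walk L6→L3→L1 to L0
  L6←L3: walk · to L3
  L6←L5: walk L5 to L3
  L7←L0: walk · to L0
  L7←L5: walk L5→L3→L1 to L0
  L7←L6: walk L6→L3→L1 to L0
  L0 → ∅
  L1 → {L1,L7}
  L2 → ∅
  L3 → {L1,L7}
  L4 → ∅
  L5 → {L6,L7}
  L6 → {L1,L7}
  L7 → ∅

φ for c: defs {L0,L3,L4,L5}
  DF⁺ = {L1,L6,L7}

Answer: ["L1", "L6", "L7"]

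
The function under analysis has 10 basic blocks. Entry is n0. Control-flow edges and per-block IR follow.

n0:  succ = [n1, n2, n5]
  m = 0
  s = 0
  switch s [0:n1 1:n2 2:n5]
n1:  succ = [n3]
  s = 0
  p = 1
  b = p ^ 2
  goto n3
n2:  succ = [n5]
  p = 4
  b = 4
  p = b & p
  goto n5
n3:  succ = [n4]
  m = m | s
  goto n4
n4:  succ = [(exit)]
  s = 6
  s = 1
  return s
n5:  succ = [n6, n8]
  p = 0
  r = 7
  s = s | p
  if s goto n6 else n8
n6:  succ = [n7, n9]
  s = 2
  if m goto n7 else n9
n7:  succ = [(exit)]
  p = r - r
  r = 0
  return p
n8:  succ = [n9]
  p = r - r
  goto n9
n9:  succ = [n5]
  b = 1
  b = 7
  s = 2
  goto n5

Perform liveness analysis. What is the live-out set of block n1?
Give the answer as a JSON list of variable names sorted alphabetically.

Answer: ["m", "s"]

Working:
Block summaries:
  n0 def {m,s} use ∅
  n1 def {b,p,s} use ∅
  n2 def {b,p} use ∅
  n3 def {m} use {m,s}
  n4 def {s} use ∅
  n5 def {p,r,s} use {s}
  n6 def {s} use {m}
  n7 def {p,r} use {r}
  n8 def {p} use {r}
  n9 def {b,s} use ∅

Live sets:
  n0 li=∅ lo={m,s}
  n1 li={m} lo={m,s}
  n2 li={m,s} lo={m,s}
  n3 li={m,s} lo=∅
  n4 li=∅ lo=∅
  n5 li={m,s} lo={m,r}
  n6 li={m,r} lo={m,r}
  n7 li={r} lo=∅
  n8 li={m,r} lo={m}
  n9 li={m} lo={m,s}

live-out(n1) = ["m", "s"]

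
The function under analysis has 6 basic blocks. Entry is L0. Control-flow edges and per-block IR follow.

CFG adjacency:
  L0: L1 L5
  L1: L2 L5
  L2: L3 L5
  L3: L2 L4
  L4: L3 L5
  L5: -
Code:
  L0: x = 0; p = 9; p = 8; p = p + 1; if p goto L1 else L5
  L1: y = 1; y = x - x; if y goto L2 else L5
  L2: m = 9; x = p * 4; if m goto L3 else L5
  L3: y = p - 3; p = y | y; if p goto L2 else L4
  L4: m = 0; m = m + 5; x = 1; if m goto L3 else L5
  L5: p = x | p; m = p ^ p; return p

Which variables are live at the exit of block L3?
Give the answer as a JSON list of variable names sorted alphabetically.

Block summaries:
  L0: def={p,x} ue=∅
  L1: def={y} ue={x}
  L2: def={m,x} ue={p}
  L3: def={p,y} ue={p}
  L4: def={m,x} ue=∅
  L5: def={m,p} ue={p,x}

Backward fixpoint:
  live L0: ∅→{p,x}
  live L1: {p,x}→{p,x}
  live L2: {p}→{p,x}
  live L3: {p}→{p}
  live L4: {p}→{p,x}
  live L5: {p,x}→∅

live-out(L3) = ["p"]

Answer: ["p"]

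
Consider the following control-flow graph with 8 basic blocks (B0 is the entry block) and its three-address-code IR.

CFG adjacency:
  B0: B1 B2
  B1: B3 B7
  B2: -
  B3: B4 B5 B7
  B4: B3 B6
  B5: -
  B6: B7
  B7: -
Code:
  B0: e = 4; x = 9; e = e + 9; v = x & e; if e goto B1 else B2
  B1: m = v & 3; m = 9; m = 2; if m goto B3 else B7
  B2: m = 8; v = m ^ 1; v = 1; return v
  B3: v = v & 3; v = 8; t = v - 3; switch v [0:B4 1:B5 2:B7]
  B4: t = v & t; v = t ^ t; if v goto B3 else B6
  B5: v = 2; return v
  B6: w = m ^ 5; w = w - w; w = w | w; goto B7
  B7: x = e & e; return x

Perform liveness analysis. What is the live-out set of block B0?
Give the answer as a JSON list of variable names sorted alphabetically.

Answer: ["e", "v"]

Working:
Per-block:
  B0: def={e,v,x} ue=∅
  B1: def={m} ue={v}
  B2: def={m,v} ue=∅
  B3: def={t,v} ue={v}
  B4: def={t,v} ue={t,v}
  B5: def={v} ue=∅
  B6: def={w} ue={m}
  B7: def={x} ue={e}

Backward fixpoint:
  live B0: ∅→{e,v}
  live B1: {e,v}→{e,m,v}
  live B2: ∅→∅
  live B3: {e,m,v}→{e,m,t,v}
  live B4: {e,m,t,v}→{e,m,v}
  live B5: ∅→∅
  live B6: {e,m}→{e}
  live B7: {e}→∅

live-out(B0) = ["e", "v"]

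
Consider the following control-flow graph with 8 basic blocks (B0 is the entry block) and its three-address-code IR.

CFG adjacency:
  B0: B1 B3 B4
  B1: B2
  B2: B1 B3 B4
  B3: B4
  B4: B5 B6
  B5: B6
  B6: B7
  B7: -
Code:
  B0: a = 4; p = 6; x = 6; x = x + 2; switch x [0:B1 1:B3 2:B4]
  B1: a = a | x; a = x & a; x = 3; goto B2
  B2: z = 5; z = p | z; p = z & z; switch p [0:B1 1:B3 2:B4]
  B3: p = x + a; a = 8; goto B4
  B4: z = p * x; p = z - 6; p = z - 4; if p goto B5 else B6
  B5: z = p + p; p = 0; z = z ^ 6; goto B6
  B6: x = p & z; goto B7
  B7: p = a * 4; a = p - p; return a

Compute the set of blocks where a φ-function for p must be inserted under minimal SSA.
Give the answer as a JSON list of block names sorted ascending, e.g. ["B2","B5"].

idom tree: B1←B0 B2←B1 B3←B0 B4←B0 B5←B4 B6←B4 B7←B6
Join-block Dom:
  B1: preds {B0,B2}: {B0} ∩ {B0,B1,B2} = {B0}; idom=B0
  B3: preds {B0,B2}: {B0} ∩ {B0,B1,B2} = {B0}; idom=B0
  B4: preds {B0,B2,B3}: {B0} ∩ {B0,B1,B2} ∩ {B0,B3} = {B0}; idom=B0
  B6: preds {B4,B5}: {B0,B4} ∩ {B0,B4,B5} = {B0,B4}; idom=B4

Frontier:
  join B1 pred B0: · stop@B0
  join B1 pred B2: B2→B1 stop@B0
  join B3 pred B0: · stop@B0
  join B3 pred B2: B2→B1 stop@B0
  join B4 pred B0: · stop@B0
  join B4 pred B2: B2→B1 stop@B0
  join B4 pred B3: B3 stop@B0
  join B6 pred B4: · stop@B4
  join B6 pred B5: B5 stop@B4
  B0 → ∅
  B1 → {B1,B3,B4}
  B2 → {B1,B3,B4}
  B3 → {B4}
  B4 → ∅
  B5 → {B6}
  B6 → ∅
  B7 → ∅

φ for p: defs {B0,B2,B3,B4,B5,B7}
  DF⁺ = {B1,B3,B4,B6}

Answer: ["B1", "B3", "B4", "B6"]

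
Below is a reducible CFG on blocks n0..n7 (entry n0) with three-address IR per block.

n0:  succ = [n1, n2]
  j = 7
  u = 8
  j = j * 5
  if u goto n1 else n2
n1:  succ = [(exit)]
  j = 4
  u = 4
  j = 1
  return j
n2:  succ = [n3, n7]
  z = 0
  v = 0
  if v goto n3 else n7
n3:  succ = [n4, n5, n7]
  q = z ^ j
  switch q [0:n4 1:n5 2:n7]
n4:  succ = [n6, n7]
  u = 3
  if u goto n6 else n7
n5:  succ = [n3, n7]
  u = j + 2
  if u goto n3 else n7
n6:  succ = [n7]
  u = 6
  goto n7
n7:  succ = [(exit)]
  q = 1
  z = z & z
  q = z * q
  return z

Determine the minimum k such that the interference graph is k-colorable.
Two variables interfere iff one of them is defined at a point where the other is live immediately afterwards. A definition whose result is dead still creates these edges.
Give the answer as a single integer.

def/use:
  n0: def={j,u} ue=∅
  n1: def={j,u} ue=∅
  n2: def={v,z} ue=∅
  n3: def={q} ue={j,z}
  n4: def={u} ue=∅
  n5: def={u} ue={j}
  n6: def={u} ue=∅
  n7: def={q,z} ue={z}

Backward fixpoint:
  n0 li=∅ lo={j}
  n1 li=∅ lo=∅
  n2 li={j} lo={j,z}
  n3 li={j,z} lo={j,z}
  n4 li={z} lo={z}
  n5 li={j,z} lo={j,z}
  n6 li={z} lo={z}
  n7 li={z} lo=∅

Interfere edges:
  j — {q,u,v,z}
  q — {j,z}
  u — {j,z}
  v — {j,z}
  z — {j,q,u,v}

Colouring:
  clique {j,q,z} ⇒ need ≥ 3
  3-colouring: c0={j}  c1={z}  c2={q,u,v}
  χ = 3

Answer: 3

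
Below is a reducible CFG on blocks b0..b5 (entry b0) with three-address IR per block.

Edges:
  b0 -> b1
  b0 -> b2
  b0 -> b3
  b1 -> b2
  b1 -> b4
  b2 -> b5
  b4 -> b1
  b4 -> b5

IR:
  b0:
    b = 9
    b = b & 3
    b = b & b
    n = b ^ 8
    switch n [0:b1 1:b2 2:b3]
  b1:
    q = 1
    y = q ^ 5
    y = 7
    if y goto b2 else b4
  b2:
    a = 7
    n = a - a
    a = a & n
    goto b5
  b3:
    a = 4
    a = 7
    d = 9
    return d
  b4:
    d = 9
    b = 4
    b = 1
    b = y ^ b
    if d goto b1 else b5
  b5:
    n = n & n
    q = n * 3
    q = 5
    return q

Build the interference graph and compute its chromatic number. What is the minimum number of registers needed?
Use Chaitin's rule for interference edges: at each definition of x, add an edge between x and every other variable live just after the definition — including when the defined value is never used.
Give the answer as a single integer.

Answer: 4

Derivation:
def/use:
  b0 def {b,n} use ∅
  b1 def {q,y} use ∅
  b2 def {a,n} use ∅
  b3 def {a,d} use ∅
  b4 def {b,d} use {y}
  b5 def {n,q} use {n}

Backward fixpoint:
  b0: in=∅ out={n}
  b1: in={n} out={n,y}
  b2: in=∅ out={n}
  b3: in=∅ out=∅
  b4: in={n,y} out={n}
  b5: in={n} out=∅

Conflict graph:
  a: {n}
  b: {d,n,y}
  d: {b,n,y}
  n: {a,b,d,q,y}
  q: {n}
  y: {b,d,n}

Registers:
  clique {b,d,n,y} ⇒ need ≥ 4
  4-colouring: r0={n}  r1={a,b,q}  r2={d}  r3={y}
  χ = 4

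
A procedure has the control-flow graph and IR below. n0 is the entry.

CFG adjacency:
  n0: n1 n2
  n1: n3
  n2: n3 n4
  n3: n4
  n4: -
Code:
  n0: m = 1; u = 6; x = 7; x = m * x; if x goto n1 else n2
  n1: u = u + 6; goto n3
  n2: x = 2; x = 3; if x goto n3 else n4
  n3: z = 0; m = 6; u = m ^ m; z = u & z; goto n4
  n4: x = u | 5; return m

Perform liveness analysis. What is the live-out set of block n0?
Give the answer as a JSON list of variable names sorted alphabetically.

Per-block:
  n0 def {m,u,x} use ∅
  n1 def {u} use {u}
  n2 def {x} use ∅
  n3 def {m,u,z} use ∅
  n4 def {x} use {m,u}

Live sets:
  live n0: ∅→{m,u}
  live n1: {u}→∅
  live n2: {m,u}→{m,u}
  live n3: ∅→{m,u}
  live n4: {m,u}→∅

live-out(n0) = ["m", "u"]

Answer: ["m", "u"]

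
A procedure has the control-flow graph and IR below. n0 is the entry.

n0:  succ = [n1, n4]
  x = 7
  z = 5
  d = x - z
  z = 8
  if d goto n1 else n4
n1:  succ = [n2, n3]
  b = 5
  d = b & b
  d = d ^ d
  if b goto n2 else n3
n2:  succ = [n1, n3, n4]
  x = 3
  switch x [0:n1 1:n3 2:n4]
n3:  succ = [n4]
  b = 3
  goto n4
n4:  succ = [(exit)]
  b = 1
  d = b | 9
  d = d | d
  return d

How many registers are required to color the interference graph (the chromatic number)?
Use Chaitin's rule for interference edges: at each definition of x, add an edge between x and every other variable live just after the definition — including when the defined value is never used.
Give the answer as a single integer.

Answer: 2

Derivation:
Per-block:
  n0 def {d,x,z} use ∅
  n1 def {b,d} use ∅
  n2 def {x} use ∅
  n3 def {b} use ∅
  n4 def {b,d} use ∅

Backward fixpoint:
  live n0: ∅→∅
  live n1: ∅→∅
  live n2: ∅→∅
  live n3: ∅→∅
  live n4: ∅→∅

Interfere edges:
  b↔{d}
  d↔{b,z}
  x↔{z}
  z↔{d,x}

Registers:
  {b,d} pairwise interfere (2-clique) ⇒ χ ≥ 2
  2-colouring: r0={d,x}  r1={b,z}
  χ = 2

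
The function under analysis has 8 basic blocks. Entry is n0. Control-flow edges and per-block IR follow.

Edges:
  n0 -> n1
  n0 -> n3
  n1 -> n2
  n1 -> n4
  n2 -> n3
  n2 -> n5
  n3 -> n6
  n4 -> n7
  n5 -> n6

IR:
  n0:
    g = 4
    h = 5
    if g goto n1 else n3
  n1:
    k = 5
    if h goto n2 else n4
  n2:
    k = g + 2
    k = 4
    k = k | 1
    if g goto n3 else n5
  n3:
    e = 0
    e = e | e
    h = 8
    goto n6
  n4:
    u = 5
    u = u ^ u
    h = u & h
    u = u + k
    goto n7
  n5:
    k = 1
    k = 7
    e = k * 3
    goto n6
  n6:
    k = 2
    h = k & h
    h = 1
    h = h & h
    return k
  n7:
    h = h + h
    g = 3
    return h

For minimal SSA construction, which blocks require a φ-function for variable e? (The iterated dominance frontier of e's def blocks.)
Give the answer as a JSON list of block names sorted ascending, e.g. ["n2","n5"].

Answer: ["n6"]

Derivation:
idom tree: n1←n0 n2←n1 n3←n0 n4←n1 n5←n2 n6←n0 n7←n4
Dom∩ at merges:
  n3: preds {n0,n2}: {n0} ∩ {n0,n1,n2} = {n0}; idom=n0
  n6: preds {n3,n5}: {n0,n3} ∩ {n0,n1,n2,n5} = {n0}; idom=n0

DF derivation:
  join n3 pred n0: · stop@n0
  join n3 pred n2: n2→n1 stop@n0
  join n6 pred n3: n3 stop@n0
  join n6 pred n5: n5→n2→n1 stop@n0
  DF(n0)=∅
  DF(n1)={n3,n6}
  DF(n2)={n3,n6}
  DF(n3)={n6}
  DF(n4)=∅
  DF(n5)={n6}
  DF(n6)=∅
  DF(n7)=∅

φ for e: defs {n3,n5}
  DF⁺ = {n6}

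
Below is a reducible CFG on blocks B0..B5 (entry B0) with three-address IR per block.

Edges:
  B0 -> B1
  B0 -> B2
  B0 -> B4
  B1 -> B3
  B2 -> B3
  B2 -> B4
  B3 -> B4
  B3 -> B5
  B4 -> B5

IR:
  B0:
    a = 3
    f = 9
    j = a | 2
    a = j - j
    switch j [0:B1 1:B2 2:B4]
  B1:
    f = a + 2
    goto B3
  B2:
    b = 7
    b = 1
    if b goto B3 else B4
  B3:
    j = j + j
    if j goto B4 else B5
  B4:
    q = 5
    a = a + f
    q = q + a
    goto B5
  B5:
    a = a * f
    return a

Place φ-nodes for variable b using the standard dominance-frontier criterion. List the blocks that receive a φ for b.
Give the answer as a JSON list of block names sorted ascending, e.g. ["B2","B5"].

Answer: ["B3", "B4", "B5"]

Derivation:
idom tree: B1←B0 B2←B0 B3←B0 B4←B0 B5←B0
Dom at joins:
  B3: preds {B1,B2}: {B0,B1} ∩ {B0,B2} = {B0}; idom=B0
  B4: preds {B0,B2,B3}: {B0} ∩ {B0,B2} ∩ {B0,B3} = {B0}; idom=B0
  B5: preds {B3,B4}: {B0,B3} ∩ {B0,B4} = {B0}; idom=B0

DF derivation:
  join B3 pred B1: B1 stop@B0
  join B3 pred B2: B2 stop@B0
  join B4 pred B0: · stop@B0
  join B4 pred B2: B2 stop@B0
  join B4 pred B3: B3 stop@B0
  join B5 pred B3: B3 stop@B0
  join B5 pred B4: B4 stop@B0
  B0: DF=∅
  B1: DF={B3}
  B2: DF={B3,B4}
  B3: DF={B4,B5}
  B4: DF={B5}
  B5: DF=∅

φ for b: defs {B2}
  DF⁺ = {B3,B4,B5}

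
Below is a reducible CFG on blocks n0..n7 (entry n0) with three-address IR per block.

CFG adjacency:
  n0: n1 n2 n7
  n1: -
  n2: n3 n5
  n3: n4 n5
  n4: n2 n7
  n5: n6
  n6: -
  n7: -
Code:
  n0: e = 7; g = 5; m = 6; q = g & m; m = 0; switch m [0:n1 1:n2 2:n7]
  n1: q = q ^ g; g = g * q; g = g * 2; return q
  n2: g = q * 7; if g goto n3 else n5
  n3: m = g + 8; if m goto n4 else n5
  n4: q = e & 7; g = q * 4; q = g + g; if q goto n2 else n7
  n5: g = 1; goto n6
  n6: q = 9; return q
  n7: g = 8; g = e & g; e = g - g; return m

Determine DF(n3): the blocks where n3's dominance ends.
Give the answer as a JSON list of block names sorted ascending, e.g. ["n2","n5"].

Answer: ["n2", "n5", "n7"]

Derivation:
idom tree: n1←n0 n2←n0 n3←n2 n4←n3 n5←n2 n6←n5 n7←n0
Dom∩ at merges:
  n2: preds {n0,n4}: {n0} ∩ {n0,n2,n3,n4} = {n0}; idom=n0
  n5: preds {n2,n3}: {n0,n2} ∩ {n0,n2,n3} = {n0,n2}; idom=n2
  n7: preds {n0,n4}: {n0} ∩ {n0,n2,n3,n4} = {n0}; idom=n0

Frontier:
  join n2 pred n0: · stop@n0
  join n2 pred n4: n4→n3→n2 stop@n0
  join n5 pred n2: · stop@n2
  join n5 pred n3: n3 stop@n2
  join n7 pred n0: · stop@n0
  join n7 pred n4: n4→n3→n2 stop@n0
  DF(n0)=∅
  DF(n1)=∅
  DF(n2)={n2,n7}
  DF(n3)={n2,n5,n7}
  DF(n4)={n2,n7}
  DF(n5)=∅
  DF(n6)=∅
  DF(n7)=∅

DF(n3) = ["n2", "n5", "n7"]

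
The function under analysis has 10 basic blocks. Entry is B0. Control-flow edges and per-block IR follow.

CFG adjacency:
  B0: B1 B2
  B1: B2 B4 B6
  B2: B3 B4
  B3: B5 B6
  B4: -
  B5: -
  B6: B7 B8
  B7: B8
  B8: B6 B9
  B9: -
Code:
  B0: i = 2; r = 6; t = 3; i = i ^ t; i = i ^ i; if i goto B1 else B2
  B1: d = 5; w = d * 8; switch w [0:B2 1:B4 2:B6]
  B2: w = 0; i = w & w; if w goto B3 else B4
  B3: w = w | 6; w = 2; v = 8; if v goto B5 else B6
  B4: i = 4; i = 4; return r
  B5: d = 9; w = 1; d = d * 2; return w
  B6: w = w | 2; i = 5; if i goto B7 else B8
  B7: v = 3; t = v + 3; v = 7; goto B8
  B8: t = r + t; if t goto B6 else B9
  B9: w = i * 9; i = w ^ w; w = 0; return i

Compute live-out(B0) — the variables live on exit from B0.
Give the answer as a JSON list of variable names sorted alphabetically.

Answer: ["r", "t"]

Analysis:
Per-block:
  B0: {i,r,t} / ∅
  B1: {d,w} / ∅
  B2: {i,w} / ∅
  B3: {v,w} / {w}
  B4: {i} / {r}
  B5: {d,w} / ∅
  B6: {i,w} / {w}
  B7: {t,v} / ∅
  B8: {t} / {r,t}
  B9: {i,w} / {i}

Backward fixpoint:
  live B0: ∅→{r,t}
  live B1: {r,t}→{r,t,w}
  live B2: {r,t}→{r,t,w}
  live B3: {r,t,w}→{r,t,w}
  live B4: {r}→∅
  live B5: ∅→∅
  live B6: {r,t,w}→{i,r,t,w}
  live B7: {i,r,w}→{i,r,t,w}
  live B8: {i,r,t,w}→{i,r,t,w}
  live B9: {i}→∅

live-out(B0) = ["r", "t"]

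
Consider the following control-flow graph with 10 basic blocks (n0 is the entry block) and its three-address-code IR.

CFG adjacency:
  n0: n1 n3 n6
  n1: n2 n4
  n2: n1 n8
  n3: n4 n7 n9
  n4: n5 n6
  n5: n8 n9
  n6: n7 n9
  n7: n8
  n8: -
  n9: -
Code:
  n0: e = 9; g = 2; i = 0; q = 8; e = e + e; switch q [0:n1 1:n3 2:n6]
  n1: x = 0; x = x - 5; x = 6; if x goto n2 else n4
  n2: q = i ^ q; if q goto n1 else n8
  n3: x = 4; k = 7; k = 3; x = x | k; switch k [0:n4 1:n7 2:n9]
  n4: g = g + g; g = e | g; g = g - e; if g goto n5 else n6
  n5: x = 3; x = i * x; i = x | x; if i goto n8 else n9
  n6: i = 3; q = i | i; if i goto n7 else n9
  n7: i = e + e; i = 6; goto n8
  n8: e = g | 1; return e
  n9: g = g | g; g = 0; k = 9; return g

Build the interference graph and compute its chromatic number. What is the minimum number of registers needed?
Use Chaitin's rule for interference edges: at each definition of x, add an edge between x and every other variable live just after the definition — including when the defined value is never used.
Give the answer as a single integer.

Per-block:
  n0: def={e,g,i,q} ue=∅
  n1: def={x} ue=∅
  n2: def={q} ue={i,q}
  n3: def={k,x} ue=∅
  n4: def={g} ue={e,g}
  n5: def={i,x} ue={i}
  n6: def={i,q} ue=∅
  n7: def={i} ue={e}
  n8: def={e} ue={g}
  n9: def={g,k} ue={g}

Live sets:
  live n0: ∅→{e,g,i,q}
  live n1: {e,g,i,q}→{e,g,i,q}
  live n2: {e,g,i,q}→{e,g,i,q}
  live n3: {e,g,i}→{e,g,i}
  live n4: {e,g,i}→{e,g,i}
  live n5: {g,i}→{g}
  live n6: {e,g}→{e,g}
  live n7: {e,g}→{g}
  live n8: {g}→∅
  live n9: {g}→∅

Conflict graph:
  e: {g,i,k,q,x}
  g: {e,i,k,q,x}
  i: {e,g,k,q,x}
  k: {e,g,i,x}
  q: {e,g,i,x}
  x: {e,g,i,k,q}

Colouring:
  {e,g,i,k,x} pairwise interfere (5-clique) ⇒ χ ≥ 5
  assign e→r0 g→r1 i→r2 k→r4 q→r4 x→r3 — no edge inside a register ⇒ χ ≤ 5
  χ = 5

Answer: 5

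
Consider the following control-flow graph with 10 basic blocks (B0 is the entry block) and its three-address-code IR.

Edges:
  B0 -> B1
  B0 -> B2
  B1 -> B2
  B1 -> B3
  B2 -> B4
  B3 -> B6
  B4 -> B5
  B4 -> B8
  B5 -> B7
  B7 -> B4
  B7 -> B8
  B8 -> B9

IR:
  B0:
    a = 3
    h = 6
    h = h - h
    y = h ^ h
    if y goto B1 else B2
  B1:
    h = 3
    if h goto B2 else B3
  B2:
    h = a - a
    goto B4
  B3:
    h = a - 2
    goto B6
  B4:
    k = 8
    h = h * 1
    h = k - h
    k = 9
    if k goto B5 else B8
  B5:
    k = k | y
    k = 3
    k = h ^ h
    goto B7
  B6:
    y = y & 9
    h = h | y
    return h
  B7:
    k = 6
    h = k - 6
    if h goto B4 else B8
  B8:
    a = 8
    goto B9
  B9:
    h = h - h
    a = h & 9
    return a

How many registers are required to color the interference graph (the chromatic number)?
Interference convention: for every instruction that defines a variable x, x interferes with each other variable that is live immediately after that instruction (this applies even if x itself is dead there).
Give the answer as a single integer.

def/use:
  B0: def={a,h,y} ue=∅
  B1: def={h} ue=∅
  B2: def={h} ue={a}
  B3: def={h} ue={a}
  B4: def={h,k} ue={h}
  B5: def={k} ue={h,k,y}
  B6: def={h,y} ue={h,y}
  B7: def={h,k} ue=∅
  B8: def={a} ue=∅
  B9: def={a,h} ue={h}

Backward fixpoint:
  B0 li=∅ lo={a,y}
  B1 li={a,y} lo={a,y}
  B2 li={a,y} lo={h,y}
  B3 li={a,y} lo={h,y}
  B4 li={h,y} lo={h,k,y}
  B5 li={h,k,y} lo={y}
  B6 li={h,y} lo=∅
  B7 li={y} lo={h,y}
  B8 li={h} lo={h}
  B9 li={h} lo=∅

Interfere edges:
  a↔{h,y}
  h↔{a,k,y}
  k↔{h,y}
  y↔{a,h,k}

Registers:
  clique {a,h,y} ⇒ need ≥ 3
  3-colouring: R0={h}  R1={y}  R2={a,k}
  χ = 3

Answer: 3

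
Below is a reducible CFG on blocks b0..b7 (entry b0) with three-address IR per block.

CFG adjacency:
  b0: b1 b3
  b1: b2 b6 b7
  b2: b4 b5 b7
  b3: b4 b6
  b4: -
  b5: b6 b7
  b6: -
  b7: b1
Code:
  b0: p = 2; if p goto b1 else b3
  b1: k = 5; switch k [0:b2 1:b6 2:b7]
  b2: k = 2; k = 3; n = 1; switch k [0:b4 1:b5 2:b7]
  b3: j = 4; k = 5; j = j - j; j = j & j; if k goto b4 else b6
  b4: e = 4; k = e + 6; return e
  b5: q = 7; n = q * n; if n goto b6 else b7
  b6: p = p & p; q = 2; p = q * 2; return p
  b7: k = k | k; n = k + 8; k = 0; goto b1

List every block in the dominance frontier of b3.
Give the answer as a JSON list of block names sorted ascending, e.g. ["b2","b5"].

idom tree: b1←b0 b2←b1 b3←b0 b4←b0 b5←b2 b6←b0 b7←b1
Dom∩ at merges:
  b1: preds {b0,b7}: {b0} ∩ {b0,b1,b7} = {b0}; idom=b0
  b4: preds {b2,b3}: {b0,b1,b2} ∩ {b0,b3} = {b0}; idom=b0
  b6: preds {b1,b3,b5}: {b0,b1} ∩ {b0,b3} ∩ {b0,b1,b2,b5} = {b0}; idom=b0
  b7: preds {b1,b2,b5}: {b0,b1} ∩ {b0,b1,b2} ∩ {b0,b1,b2,b5} = {b0,b1}; idom=b1

DF walk-up:
  join b1 pred b0: · stop@b0
  join b1 pred b7: b7→b1 stop@b0
  join b4 pred b2: b2→b1 stop@b0
  join b4 pred b3: b3 stop@b0
  join b6 pred b1: b1 stop@b0
  join b6 pred b3: b3 stop@b0
  join b6 pred b5: b5→b2→b1 stop@b0
  join b7 pred b1: · stop@b1
  join b7 pred b2: b2 stop@b1
  join b7 pred b5: b5→b2 stop@b1
  b0: DF=∅
  b1: DF={b1,b4,b6}
  b2: DF={b4,b6,b7}
  b3: DF={b4,b6}
  b4: DF=∅
  b5: DF={b6,b7}
  b6: DF=∅
  b7: DF={b1}

DF(b3) = ["b4", "b6"]

Answer: ["b4", "b6"]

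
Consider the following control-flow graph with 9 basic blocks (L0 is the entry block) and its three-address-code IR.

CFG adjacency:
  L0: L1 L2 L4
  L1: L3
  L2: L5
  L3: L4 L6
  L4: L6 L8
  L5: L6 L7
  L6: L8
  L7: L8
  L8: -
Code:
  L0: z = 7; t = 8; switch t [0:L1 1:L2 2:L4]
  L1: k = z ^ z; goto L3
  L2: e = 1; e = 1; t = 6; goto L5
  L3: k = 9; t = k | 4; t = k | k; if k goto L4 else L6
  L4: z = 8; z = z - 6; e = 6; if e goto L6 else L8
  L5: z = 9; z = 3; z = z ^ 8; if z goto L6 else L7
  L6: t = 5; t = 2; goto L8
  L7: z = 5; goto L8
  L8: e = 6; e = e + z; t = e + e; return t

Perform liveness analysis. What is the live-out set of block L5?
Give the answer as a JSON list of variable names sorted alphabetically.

Per-block:
  L0 def {t,z} use ∅
  L1 def {k} use {z}
  L2 def {e,t} use ∅
  L3 def {k,t} use ∅
  L4 def {e,z} use ∅
  L5 def {z} use ∅
  L6 def {t} use ∅
  L7 def {z} use ∅
  L8 def {e,t} use {z}

Live sets:
  L0: in=∅ out={z}
  L1: in={z} out={z}
  L2: in=∅ out=∅
  L3: in={z} out={z}
  L4: in=∅ out={z}
  L5: in=∅ out={z}
  L6: in={z} out={z}
  L7: in=∅ out={z}
  L8: in={z} out=∅

live-out(L5) = ["z"]

Answer: ["z"]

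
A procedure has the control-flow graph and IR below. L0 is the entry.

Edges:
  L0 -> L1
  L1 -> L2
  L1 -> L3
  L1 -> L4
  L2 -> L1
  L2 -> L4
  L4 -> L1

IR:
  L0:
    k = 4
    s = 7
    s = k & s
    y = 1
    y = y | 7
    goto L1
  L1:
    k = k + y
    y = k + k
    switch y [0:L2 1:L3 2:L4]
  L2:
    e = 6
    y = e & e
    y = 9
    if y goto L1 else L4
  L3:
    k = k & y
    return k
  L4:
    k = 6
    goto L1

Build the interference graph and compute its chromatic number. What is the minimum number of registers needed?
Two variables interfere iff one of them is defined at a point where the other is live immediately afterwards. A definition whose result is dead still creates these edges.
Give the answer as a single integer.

Answer: 2

Derivation:
def/use:
  L0 def {k,s,y} use ∅
  L1 def {k,y} use {k,y}
  L2 def {e,y} use ∅
  L3 def {k} use {k,y}
  L4 def {k} use ∅

Live sets:
  live L0: ∅→{k,y}
  live L1: {k,y}→{k,y}
  live L2: {k}→{k,y}
  live L3: {k,y}→∅
  live L4: {y}→{k,y}

Interference:
  e — {k}
  k — {e,s,y}
  s — {k}
  y — {k}

Colouring:
  lower bound: {e,k} mutually conflict ⇒ χ ≥ 2
  2-colouring: c0={k}  c1={e,s,y}
  χ = 2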